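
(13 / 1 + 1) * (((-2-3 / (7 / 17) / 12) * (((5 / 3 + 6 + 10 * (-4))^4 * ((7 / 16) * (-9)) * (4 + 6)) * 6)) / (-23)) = -226192312955 / 552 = -409768682.89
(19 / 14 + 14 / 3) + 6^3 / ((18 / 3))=42.02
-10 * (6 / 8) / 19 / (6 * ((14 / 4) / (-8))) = 20 / 133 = 0.15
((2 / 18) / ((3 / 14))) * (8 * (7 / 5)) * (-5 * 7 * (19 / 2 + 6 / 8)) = -56252 / 27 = -2083.41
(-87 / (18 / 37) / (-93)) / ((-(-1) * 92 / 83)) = 89059 / 51336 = 1.73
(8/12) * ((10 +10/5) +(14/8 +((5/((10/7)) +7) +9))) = 133/6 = 22.17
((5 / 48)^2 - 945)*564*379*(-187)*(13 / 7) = 94282550698765 / 1344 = 70150707365.15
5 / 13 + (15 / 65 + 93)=1217 / 13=93.62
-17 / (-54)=17 / 54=0.31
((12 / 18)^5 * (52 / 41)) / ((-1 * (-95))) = 1664 / 946485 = 0.00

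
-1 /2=-0.50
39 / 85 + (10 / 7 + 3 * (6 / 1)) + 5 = 24.89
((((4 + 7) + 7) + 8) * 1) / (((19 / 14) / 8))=153.26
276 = 276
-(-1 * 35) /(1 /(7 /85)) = 49 /17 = 2.88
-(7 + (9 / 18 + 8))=-31 / 2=-15.50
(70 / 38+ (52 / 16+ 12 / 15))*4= 2239 / 95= 23.57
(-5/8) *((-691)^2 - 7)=-1193685/4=-298421.25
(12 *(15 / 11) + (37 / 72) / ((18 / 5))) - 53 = -520253 / 14256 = -36.49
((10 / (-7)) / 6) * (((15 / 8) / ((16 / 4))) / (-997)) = 25 / 223328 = 0.00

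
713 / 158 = 4.51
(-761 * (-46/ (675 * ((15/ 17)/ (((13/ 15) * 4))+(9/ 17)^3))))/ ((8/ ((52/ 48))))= 14532688391/ 833757300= 17.43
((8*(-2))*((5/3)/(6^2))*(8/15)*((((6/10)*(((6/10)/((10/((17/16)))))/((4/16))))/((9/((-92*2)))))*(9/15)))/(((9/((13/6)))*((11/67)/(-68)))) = -370530368/5011875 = -73.93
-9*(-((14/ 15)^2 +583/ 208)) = 171943/ 5200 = 33.07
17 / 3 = 5.67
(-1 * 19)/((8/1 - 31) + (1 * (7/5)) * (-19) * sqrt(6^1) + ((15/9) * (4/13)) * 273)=-18525/78697 - 12635 * sqrt(6)/236091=-0.37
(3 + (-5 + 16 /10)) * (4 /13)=-8 /65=-0.12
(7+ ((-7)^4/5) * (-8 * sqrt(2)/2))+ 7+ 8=22-9604 * sqrt(2)/5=-2694.42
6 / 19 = 0.32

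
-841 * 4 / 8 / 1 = -841 / 2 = -420.50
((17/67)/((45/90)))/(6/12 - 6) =-68/737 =-0.09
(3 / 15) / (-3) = -1 / 15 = -0.07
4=4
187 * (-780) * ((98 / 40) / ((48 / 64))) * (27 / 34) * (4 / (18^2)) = -4671.33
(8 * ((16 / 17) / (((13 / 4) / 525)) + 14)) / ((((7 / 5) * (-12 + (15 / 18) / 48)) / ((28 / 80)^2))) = -5283936 / 544765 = -9.70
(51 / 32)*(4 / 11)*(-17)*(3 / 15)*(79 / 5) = -68493 / 2200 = -31.13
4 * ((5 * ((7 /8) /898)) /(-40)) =-0.00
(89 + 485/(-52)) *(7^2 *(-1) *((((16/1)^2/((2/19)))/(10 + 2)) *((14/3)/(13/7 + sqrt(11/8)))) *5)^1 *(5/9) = -201599484800/21951 + 352799098400 *sqrt(22)/285363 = -3385228.12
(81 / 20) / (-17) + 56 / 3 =18797 / 1020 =18.43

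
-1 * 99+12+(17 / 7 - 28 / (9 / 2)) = -5720 / 63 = -90.79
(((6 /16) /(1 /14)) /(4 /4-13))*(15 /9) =-35 /48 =-0.73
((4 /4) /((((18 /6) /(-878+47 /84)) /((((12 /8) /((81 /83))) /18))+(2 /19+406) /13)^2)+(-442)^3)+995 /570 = -3646203582916637727397171573037 /42225433242439005800496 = -86350886.25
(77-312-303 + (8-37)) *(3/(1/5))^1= -8505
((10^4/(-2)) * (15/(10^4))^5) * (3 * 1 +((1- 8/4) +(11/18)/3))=-1071/12800000000000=-0.00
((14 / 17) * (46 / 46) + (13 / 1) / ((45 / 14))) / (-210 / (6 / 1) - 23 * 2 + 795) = 266 / 39015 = 0.01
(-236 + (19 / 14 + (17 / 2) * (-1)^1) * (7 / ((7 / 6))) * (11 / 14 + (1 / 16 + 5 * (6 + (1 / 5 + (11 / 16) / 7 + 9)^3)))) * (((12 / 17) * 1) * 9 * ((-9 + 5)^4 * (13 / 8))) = -150003540236043 / 326536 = -459378262.23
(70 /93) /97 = 70 /9021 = 0.01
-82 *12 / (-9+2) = 984 / 7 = 140.57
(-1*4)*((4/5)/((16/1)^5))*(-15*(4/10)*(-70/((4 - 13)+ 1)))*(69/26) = 1449/3407872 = 0.00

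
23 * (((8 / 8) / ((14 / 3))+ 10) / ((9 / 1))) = 3289 / 126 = 26.10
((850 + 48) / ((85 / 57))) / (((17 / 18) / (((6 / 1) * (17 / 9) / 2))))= 307116 / 85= 3613.13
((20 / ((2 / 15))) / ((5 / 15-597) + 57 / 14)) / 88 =-1575 / 547558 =-0.00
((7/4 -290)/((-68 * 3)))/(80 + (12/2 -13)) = 1153/59568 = 0.02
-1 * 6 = -6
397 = 397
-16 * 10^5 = -1600000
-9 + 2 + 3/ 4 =-6.25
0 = 0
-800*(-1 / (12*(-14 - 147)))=-200 / 483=-0.41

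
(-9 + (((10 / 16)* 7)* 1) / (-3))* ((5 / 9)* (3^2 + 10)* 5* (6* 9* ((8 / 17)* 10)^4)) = -1220864000000 / 83521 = -14617449.50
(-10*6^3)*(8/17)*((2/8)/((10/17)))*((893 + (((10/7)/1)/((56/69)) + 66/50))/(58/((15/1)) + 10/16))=-1034630496/12005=-86183.30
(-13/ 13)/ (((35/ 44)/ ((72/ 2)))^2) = -2509056/ 1225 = -2048.21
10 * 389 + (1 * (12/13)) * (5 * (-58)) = 47090/13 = 3622.31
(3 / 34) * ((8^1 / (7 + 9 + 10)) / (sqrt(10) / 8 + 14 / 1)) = 0.00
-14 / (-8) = 7 / 4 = 1.75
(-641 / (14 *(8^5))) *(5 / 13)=-3205 / 5963776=-0.00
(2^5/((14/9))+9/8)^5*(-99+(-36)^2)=452769850671103125/78675968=5754868509.16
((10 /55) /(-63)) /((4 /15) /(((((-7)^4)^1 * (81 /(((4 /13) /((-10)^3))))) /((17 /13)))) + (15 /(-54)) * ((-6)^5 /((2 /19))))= -978193125 /6955129193512313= -0.00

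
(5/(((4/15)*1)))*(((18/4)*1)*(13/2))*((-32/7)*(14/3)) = -11700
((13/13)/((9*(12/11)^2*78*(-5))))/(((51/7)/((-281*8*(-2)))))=-0.15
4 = 4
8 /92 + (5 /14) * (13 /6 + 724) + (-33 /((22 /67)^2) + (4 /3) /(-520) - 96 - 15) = -108879371 /690690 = -157.64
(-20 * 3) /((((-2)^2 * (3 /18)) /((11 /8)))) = -123.75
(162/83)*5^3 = 20250/83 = 243.98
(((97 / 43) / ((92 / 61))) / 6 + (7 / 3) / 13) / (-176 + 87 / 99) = -1455355 / 594404824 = -0.00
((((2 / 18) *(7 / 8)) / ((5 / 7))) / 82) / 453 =49 / 13372560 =0.00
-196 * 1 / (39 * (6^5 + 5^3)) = -196 / 308139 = -0.00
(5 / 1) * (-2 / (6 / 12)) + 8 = -12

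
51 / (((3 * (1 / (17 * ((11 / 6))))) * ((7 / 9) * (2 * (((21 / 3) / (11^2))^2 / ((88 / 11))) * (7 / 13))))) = 3630411642 / 2401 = 1512041.50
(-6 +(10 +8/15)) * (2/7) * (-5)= -136/21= -6.48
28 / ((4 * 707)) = 1 / 101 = 0.01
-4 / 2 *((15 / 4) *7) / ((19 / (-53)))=5565 / 38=146.45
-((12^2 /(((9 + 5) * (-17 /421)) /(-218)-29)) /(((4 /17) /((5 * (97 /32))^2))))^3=166834836949179177122310441272671875 /1464061756063431968948224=113953415051.13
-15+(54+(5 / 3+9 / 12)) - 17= 293 / 12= 24.42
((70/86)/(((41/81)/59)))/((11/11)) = 167265/1763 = 94.88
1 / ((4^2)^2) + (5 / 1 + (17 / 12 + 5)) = 8771 / 768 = 11.42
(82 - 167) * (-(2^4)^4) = 5570560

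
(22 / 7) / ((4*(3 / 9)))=33 / 14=2.36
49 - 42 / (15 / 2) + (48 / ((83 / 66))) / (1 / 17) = 287291 / 415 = 692.27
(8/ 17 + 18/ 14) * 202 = 42218/ 119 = 354.77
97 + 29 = 126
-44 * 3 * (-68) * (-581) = -5215056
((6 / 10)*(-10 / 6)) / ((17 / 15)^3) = -3375 / 4913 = -0.69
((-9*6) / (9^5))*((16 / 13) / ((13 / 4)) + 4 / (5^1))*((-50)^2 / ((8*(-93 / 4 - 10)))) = 166000 / 16385733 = 0.01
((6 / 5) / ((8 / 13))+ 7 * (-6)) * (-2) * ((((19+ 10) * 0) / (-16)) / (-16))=0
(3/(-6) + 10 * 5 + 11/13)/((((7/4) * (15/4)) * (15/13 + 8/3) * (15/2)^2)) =5984/167625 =0.04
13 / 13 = 1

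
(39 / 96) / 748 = 13 / 23936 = 0.00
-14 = -14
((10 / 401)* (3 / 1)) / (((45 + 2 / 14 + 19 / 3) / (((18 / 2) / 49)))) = 810 / 3034367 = 0.00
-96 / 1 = -96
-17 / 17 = -1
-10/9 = -1.11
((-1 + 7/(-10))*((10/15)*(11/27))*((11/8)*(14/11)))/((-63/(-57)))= -0.73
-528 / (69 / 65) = -11440 / 23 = -497.39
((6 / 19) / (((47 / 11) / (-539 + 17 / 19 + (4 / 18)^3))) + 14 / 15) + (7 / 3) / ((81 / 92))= -248657174 / 6871635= -36.19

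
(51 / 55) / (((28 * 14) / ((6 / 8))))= 0.00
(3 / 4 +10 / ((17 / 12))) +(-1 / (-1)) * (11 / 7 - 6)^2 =91367 / 3332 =27.42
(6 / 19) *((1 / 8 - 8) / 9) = -21 / 76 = -0.28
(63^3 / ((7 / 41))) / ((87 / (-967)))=-472076829 / 29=-16278511.34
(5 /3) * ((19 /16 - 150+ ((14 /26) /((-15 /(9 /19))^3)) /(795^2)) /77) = -1863654110134711 /578585937930000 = -3.22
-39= -39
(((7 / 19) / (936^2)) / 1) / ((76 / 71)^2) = 35287 / 96146279424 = 0.00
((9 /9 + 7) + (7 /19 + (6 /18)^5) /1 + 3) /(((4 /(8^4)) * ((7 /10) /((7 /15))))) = 107534336 /13851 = 7763.65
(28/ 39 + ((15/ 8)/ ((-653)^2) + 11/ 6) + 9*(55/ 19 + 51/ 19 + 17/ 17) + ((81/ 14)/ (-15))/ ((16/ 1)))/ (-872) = -21848070011477/ 308588031548160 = -0.07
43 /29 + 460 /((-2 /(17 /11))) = -112917 /319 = -353.97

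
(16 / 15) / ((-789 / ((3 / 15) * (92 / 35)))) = -1472 / 2071125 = -0.00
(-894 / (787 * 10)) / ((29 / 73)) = -32631 / 114115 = -0.29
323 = 323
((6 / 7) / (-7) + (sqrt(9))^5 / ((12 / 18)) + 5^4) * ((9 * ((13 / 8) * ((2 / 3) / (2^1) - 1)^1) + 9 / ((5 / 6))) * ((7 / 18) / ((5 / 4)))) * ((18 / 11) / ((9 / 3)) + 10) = 2811811 / 825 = 3408.26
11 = 11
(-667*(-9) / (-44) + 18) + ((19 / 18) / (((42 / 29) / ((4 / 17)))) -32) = -21242603 / 141372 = -150.26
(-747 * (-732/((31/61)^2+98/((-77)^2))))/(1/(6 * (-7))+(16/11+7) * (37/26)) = 82146591114588/495703073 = 165717.33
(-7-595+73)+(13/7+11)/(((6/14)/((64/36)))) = -1427/3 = -475.67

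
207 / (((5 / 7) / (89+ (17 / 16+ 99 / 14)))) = 2251953 / 80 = 28149.41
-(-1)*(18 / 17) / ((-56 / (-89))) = 801 / 476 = 1.68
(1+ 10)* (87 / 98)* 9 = 8613 / 98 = 87.89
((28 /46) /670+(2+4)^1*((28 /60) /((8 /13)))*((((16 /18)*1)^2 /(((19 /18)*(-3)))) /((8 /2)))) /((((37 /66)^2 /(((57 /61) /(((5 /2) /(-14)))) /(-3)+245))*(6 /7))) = -142561393981006 /550138502475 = -259.14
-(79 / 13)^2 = -36.93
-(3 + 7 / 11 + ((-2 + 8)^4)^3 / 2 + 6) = -11972302954 / 11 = -1088391177.64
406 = 406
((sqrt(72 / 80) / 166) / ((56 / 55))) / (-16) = -33*sqrt(10) / 297472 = -0.00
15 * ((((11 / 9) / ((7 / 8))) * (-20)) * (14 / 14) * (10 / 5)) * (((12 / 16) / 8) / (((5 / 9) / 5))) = -4950 / 7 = -707.14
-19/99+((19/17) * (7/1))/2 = 12521/3366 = 3.72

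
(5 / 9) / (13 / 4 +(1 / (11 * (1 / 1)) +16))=0.03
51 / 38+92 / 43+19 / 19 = 7323 / 1634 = 4.48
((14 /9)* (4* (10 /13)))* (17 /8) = 1190 /117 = 10.17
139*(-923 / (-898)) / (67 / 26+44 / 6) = 14.42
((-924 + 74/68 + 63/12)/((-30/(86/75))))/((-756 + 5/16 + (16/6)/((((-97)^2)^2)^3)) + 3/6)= -0.05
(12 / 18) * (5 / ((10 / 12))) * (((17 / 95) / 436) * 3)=51 / 10355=0.00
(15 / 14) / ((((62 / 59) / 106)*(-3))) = -15635 / 434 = -36.03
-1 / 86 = -0.01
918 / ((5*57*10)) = 153 / 475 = 0.32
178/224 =89/112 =0.79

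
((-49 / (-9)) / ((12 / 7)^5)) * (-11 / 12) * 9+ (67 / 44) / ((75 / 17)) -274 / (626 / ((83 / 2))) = -5359664059951 / 257018572800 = -20.85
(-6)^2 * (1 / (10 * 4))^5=9 / 25600000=0.00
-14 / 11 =-1.27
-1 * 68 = -68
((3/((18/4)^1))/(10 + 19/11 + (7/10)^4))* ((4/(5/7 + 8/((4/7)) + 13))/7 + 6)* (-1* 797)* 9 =-307195680000/127691867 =-2405.76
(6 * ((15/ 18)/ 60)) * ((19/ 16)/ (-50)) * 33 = -209/ 3200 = -0.07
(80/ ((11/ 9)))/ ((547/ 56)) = 40320/ 6017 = 6.70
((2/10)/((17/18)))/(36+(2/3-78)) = -0.01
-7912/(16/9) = -8901/2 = -4450.50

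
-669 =-669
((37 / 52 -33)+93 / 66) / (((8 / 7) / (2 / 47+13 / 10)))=-78017471 / 2150720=-36.28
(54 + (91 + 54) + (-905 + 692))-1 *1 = -15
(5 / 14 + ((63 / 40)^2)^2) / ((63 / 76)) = 2216743813 / 282240000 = 7.85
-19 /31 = -0.61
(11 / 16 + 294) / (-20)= -943 / 64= -14.73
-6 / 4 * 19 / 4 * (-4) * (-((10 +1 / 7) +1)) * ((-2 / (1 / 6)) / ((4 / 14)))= 13338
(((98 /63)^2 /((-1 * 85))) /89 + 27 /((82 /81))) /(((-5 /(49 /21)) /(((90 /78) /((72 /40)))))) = -721592837 /90444114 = -7.98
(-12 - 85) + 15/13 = -1246/13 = -95.85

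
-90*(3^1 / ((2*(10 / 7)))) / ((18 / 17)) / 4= -357 / 16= -22.31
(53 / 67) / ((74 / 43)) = 2279 / 4958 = 0.46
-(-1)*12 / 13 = 12 / 13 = 0.92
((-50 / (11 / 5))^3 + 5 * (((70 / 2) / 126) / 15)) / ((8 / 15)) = -4218716725 / 191664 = -22011.00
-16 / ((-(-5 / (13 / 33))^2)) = 2704 / 27225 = 0.10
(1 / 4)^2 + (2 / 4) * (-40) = -319 / 16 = -19.94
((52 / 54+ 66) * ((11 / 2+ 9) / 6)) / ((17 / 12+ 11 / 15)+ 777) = 262160 / 1262223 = 0.21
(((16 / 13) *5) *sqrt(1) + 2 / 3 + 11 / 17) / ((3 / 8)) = 39608 / 1989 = 19.91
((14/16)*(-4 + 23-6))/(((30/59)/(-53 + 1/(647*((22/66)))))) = -1185.55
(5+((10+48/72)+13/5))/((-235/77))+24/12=-14048/3525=-3.99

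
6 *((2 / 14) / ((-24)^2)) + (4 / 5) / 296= 521 / 124320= 0.00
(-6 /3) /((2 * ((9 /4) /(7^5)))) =-67228 /9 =-7469.78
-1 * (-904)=904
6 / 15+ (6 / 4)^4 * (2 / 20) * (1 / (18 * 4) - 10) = -5959 / 1280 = -4.66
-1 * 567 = -567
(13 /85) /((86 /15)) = 39 /1462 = 0.03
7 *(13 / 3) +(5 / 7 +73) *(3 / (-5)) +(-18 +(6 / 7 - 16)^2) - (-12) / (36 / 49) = 157102 / 735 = 213.74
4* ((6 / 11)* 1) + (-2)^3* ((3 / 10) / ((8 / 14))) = -111 / 55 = -2.02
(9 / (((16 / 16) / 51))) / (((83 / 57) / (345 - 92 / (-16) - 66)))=29799657 / 332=89758.00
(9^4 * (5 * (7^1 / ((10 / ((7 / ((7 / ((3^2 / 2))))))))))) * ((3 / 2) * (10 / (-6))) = -2066715 / 8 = -258339.38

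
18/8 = 9/4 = 2.25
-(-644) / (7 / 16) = 1472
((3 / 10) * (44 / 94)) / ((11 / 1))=3 / 235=0.01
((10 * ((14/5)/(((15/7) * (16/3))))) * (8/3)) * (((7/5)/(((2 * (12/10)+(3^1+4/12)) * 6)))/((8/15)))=343/688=0.50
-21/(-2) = 21/2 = 10.50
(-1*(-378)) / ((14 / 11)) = 297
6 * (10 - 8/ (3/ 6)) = -36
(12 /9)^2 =16 /9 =1.78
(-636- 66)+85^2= 6523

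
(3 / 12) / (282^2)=1 / 318096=0.00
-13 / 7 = -1.86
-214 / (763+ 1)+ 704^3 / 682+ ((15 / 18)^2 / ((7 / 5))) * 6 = 63613640066 / 124341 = 511606.31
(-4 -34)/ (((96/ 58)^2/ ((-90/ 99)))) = 79895/ 6336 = 12.61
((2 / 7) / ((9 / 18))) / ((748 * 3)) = 1 / 3927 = 0.00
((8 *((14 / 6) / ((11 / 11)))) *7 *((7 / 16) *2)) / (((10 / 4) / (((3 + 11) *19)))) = 182476 / 15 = 12165.07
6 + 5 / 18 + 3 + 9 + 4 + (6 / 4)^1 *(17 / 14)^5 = 254003563 / 9680832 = 26.24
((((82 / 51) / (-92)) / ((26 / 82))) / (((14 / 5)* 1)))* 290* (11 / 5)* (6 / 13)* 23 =-2681195 / 20111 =-133.32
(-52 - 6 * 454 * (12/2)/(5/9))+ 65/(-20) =-29474.45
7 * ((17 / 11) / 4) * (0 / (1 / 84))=0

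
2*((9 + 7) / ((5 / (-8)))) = -256 / 5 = -51.20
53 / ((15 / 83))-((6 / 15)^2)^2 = 293.24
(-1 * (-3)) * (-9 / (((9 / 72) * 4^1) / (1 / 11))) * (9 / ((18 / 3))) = -81 / 11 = -7.36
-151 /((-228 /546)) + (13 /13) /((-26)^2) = 4644477 /12844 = 361.61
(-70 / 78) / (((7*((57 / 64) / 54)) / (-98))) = 188160 / 247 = 761.78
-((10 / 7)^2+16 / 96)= -649 / 294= -2.21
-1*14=-14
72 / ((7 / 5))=360 / 7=51.43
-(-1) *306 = 306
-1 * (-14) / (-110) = -7 / 55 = -0.13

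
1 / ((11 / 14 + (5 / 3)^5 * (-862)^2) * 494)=0.00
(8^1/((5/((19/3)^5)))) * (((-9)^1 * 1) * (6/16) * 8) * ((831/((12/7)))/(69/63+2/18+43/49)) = -470513284178/4595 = -102396797.43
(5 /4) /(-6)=-5 /24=-0.21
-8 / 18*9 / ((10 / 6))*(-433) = 5196 / 5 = 1039.20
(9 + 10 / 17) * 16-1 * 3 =2557 / 17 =150.41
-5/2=-2.50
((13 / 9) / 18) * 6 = 13 / 27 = 0.48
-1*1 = -1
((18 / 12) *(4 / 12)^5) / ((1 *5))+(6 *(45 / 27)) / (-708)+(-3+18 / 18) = -48098 / 23895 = -2.01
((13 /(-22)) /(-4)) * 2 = 13 /44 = 0.30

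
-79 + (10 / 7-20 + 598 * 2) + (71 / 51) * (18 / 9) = 1101.21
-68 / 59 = -1.15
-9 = -9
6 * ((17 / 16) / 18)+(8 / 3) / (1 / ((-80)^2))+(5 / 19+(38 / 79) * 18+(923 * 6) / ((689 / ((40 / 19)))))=65269852385 / 3818544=17092.86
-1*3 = -3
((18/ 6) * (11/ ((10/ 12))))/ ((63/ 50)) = 220/ 7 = 31.43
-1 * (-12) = 12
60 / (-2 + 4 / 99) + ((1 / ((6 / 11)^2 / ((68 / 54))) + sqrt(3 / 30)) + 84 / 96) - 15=-7639087 / 188568 + sqrt(10) / 10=-40.19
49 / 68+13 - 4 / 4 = 865 / 68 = 12.72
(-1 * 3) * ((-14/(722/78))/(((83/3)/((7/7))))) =4914/29963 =0.16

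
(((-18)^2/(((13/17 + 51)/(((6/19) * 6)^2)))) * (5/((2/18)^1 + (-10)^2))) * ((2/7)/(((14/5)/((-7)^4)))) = 57868020/210463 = 274.96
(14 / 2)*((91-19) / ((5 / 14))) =7056 / 5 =1411.20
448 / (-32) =-14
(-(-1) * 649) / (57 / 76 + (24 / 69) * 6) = 59708 / 261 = 228.77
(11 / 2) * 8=44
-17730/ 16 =-8865/ 8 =-1108.12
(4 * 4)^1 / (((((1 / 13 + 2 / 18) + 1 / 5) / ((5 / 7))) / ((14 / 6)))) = 15600 / 227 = 68.72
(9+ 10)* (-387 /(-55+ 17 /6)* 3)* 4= 529416 /313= 1691.42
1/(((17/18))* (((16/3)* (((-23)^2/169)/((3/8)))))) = 13689/575552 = 0.02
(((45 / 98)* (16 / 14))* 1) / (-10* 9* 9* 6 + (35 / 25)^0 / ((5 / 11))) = -900 / 8331127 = -0.00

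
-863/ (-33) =26.15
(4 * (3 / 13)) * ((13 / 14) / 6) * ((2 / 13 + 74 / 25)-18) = -2.13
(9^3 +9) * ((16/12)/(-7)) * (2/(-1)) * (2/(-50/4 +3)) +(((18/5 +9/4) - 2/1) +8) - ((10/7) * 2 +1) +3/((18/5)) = -401887/7980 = -50.36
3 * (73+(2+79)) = 462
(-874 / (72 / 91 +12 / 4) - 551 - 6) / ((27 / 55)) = -129943 / 81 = -1604.23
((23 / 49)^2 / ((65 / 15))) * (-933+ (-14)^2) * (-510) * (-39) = -1789517070 / 2401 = -745321.56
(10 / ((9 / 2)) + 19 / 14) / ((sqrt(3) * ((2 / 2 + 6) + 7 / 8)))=1804 * sqrt(3) / 11907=0.26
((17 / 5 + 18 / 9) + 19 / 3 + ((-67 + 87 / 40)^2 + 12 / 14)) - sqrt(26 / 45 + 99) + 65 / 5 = 142056469 / 33600 - sqrt(22405) / 15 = 4217.89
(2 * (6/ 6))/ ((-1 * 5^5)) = -2/ 3125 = -0.00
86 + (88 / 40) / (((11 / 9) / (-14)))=304 / 5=60.80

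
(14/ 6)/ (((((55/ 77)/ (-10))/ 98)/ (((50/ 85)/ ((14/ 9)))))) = -20580/ 17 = -1210.59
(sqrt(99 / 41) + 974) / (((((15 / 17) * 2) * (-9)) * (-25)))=17 * sqrt(451) / 92250 + 8279 / 3375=2.46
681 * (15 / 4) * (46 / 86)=234945 / 172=1365.96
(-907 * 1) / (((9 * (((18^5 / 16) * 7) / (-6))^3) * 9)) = 0.00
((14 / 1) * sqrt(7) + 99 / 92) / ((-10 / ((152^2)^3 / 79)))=-86329568002048 * sqrt(7) / 395- 152618343432192 / 9085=-595043412339.96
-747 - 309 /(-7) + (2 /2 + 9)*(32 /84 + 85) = 3170 /21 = 150.95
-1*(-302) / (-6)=-151 / 3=-50.33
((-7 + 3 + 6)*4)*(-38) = -304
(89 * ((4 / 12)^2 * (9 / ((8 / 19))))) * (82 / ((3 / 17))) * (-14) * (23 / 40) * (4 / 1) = -189758947 / 60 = -3162649.12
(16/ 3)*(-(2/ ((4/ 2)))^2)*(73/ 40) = -146/ 15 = -9.73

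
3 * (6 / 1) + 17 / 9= 179 / 9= 19.89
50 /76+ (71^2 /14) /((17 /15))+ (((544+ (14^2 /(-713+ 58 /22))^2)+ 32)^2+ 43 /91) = 2275067939181916906436831 /6848848500776456993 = 332182.55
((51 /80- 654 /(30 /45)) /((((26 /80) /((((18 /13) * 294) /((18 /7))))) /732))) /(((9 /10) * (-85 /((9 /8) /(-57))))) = -378685377 /4199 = -90184.66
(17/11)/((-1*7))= -0.22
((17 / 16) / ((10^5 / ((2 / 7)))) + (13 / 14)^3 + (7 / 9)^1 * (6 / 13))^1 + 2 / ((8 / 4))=23111532487 / 10701600000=2.16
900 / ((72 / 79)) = 1975 / 2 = 987.50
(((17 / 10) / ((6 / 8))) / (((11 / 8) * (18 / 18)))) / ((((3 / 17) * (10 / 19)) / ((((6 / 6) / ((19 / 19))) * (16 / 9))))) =702848 / 22275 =31.55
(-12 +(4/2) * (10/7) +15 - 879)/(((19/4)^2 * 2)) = -48896/2527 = -19.35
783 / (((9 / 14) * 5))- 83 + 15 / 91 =73148 / 455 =160.76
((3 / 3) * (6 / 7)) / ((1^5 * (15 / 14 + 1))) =12 / 29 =0.41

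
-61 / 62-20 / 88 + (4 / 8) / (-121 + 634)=-423397 / 349866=-1.21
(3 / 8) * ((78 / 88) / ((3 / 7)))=273 / 352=0.78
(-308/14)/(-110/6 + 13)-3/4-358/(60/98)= -581.36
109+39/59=6470/59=109.66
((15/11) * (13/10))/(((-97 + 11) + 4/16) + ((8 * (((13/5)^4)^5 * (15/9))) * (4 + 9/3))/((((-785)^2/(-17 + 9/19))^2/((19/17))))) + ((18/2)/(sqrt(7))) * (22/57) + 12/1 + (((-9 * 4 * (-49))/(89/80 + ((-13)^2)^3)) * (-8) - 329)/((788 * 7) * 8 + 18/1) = 66 * sqrt(7)/133 + 180948848244673920630622483085630757809843/15120010163656770347862403667941753120466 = 13.28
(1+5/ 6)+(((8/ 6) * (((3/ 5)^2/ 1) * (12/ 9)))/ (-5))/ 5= 6779/ 3750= 1.81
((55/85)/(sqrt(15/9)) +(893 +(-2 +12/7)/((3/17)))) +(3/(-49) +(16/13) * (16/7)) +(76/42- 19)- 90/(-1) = 11 * sqrt(15)/85 +1847827/1911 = 967.44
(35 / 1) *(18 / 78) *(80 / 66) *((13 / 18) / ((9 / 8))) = 5600 / 891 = 6.29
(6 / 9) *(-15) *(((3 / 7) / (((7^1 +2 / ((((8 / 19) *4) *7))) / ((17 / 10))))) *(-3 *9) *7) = 154224 / 803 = 192.06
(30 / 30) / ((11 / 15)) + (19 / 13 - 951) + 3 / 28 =-948.07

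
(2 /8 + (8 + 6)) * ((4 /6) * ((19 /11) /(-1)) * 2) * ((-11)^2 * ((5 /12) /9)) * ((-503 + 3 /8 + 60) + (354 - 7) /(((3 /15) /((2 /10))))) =1687675 /96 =17579.95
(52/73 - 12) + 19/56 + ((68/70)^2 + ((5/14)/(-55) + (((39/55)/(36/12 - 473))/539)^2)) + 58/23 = -4882364455746654307/651897502241755000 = -7.49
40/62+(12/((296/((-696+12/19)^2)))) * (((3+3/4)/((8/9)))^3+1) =2529574490596331/1696018432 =1491478.18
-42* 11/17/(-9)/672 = 11/2448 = 0.00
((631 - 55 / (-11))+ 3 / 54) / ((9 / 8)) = 45796 / 81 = 565.38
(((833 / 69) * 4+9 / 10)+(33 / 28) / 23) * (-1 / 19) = -475669 / 183540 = -2.59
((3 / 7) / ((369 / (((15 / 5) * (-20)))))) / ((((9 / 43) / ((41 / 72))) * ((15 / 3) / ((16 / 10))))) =-172 / 2835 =-0.06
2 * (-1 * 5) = -10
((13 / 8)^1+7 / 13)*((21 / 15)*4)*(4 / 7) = 90 / 13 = 6.92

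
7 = 7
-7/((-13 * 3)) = 7/39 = 0.18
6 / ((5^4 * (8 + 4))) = 1 / 1250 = 0.00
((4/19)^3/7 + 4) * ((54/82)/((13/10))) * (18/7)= 933683760/179136503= 5.21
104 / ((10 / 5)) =52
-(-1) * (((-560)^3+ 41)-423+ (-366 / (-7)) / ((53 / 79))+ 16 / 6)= -195460943456 / 1113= -175616301.40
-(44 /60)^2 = -121 /225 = -0.54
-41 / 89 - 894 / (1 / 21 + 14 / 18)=-2507395 / 2314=-1083.58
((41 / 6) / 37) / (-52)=-41 / 11544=-0.00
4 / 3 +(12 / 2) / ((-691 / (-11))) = 2962 / 2073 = 1.43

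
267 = 267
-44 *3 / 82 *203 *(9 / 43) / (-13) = 120582 / 22919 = 5.26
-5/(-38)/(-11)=-5/418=-0.01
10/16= 5/8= 0.62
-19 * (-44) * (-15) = -12540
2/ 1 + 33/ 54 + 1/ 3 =53/ 18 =2.94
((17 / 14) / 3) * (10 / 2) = 85 / 42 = 2.02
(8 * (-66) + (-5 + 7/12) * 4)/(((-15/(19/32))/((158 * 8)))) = 2457137/90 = 27301.52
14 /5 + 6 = 44 /5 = 8.80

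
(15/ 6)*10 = 25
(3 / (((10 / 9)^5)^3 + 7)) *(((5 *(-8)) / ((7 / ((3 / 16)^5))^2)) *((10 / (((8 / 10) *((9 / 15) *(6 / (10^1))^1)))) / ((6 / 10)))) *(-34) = 0.00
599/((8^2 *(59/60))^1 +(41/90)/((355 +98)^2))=11062817190/1162303817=9.52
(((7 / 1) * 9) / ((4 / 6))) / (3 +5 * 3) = 21 / 4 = 5.25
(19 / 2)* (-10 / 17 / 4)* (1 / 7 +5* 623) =-4352.04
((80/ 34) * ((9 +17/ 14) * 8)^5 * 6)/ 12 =1224644791152640/ 285719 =4286186046.96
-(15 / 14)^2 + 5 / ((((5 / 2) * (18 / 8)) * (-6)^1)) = -6859 / 5292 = -1.30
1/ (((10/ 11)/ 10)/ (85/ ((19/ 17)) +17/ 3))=51238/ 57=898.91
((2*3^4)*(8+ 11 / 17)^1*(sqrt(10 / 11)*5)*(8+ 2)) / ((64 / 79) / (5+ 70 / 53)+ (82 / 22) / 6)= 3858597000*sqrt(110) / 454121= 89115.69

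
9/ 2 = 4.50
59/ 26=2.27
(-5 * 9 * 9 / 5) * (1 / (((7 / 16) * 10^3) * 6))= -27 / 875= -0.03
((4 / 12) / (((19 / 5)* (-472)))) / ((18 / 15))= -25 / 161424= -0.00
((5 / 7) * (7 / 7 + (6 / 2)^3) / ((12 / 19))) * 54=1710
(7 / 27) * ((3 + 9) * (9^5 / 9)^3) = 878669669052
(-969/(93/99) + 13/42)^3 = -2420304516099425591/2207155608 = -1096571762.92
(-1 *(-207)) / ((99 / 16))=368 / 11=33.45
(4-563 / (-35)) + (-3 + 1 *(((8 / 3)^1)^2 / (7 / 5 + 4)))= 18.40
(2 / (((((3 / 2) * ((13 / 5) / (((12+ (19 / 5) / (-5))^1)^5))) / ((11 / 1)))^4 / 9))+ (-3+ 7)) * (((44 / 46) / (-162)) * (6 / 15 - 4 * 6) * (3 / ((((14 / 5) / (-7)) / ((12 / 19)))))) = -603112325795395366365807183438277845734566292712158005808 / 774294938310049474239349365234375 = -778918078828887068805022.50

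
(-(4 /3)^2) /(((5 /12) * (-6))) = 32 /45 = 0.71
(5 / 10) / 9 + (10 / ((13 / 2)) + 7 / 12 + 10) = 5699 / 468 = 12.18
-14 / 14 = -1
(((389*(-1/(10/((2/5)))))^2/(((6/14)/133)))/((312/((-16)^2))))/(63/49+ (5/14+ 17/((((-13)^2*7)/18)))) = 820484252224/25306875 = 32421.40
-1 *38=-38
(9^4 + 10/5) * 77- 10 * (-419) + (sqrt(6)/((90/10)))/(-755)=509541- sqrt(6)/6795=509541.00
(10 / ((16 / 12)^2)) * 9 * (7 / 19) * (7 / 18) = 2205 / 304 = 7.25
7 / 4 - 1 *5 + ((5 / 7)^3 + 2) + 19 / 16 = 1657 / 5488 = 0.30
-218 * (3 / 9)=-218 / 3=-72.67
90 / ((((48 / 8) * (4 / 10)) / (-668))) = -25050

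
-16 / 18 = -8 / 9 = -0.89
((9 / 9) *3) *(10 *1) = 30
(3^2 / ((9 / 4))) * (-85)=-340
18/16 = 9/8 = 1.12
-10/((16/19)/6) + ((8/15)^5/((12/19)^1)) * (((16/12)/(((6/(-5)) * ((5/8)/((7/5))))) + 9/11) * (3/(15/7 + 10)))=-9109554575713/127802812500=-71.28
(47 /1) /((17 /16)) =752 /17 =44.24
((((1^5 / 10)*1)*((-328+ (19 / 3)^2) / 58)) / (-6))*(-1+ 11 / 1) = 2591 / 3132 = 0.83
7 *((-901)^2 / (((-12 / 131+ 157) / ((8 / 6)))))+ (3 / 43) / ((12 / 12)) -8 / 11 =1408426332349 / 29167545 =48287.45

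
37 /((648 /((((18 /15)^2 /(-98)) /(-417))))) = 37 /18389700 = 0.00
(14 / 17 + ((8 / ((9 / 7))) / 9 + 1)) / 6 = 3463 / 8262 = 0.42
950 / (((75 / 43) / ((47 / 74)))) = 38399 / 111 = 345.94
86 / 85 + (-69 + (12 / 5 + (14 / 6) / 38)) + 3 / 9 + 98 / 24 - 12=-283375 / 3876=-73.11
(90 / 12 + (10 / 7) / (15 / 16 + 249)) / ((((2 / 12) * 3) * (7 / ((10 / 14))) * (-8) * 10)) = -420215 / 21946512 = -0.02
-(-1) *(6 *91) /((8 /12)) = 819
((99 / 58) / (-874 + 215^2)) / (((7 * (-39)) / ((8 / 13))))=-44 / 518618919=-0.00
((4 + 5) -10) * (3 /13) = -3 /13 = -0.23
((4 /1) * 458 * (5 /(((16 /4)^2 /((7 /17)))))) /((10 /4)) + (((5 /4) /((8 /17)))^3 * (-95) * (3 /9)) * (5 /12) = -3068083631 /20054016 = -152.99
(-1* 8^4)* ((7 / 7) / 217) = -4096 / 217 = -18.88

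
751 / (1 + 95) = 751 / 96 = 7.82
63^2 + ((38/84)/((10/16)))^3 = 4595052601/1157625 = 3969.38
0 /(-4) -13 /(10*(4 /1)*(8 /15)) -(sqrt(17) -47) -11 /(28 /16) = 17967 /448 -sqrt(17) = 35.98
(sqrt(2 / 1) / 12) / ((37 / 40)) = 0.13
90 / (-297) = -0.30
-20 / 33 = -0.61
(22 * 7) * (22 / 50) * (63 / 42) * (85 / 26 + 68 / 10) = 3326169 / 3250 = 1023.44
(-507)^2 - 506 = 256543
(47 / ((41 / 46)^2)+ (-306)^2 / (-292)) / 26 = -32090533 / 3190538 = -10.06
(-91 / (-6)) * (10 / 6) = 455 / 18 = 25.28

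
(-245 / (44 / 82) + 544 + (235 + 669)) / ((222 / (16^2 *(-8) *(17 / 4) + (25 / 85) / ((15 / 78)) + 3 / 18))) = -38862.81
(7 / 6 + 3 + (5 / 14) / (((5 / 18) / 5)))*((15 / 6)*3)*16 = 8900 / 7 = 1271.43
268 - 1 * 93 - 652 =-477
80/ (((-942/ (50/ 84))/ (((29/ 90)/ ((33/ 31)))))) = -44950/ 2937627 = -0.02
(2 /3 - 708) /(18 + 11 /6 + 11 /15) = -21220 /617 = -34.39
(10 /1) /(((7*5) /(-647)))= -1294 /7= -184.86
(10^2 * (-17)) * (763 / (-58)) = 648550 / 29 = 22363.79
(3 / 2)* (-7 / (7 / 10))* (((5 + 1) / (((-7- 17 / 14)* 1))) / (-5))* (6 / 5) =-1512 / 575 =-2.63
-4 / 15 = -0.27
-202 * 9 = -1818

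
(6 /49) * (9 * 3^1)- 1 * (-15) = 897 /49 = 18.31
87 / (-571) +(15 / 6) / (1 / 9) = 25521 / 1142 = 22.35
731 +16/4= 735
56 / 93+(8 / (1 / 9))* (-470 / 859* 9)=-28275976 / 79887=-353.95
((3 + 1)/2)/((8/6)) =3/2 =1.50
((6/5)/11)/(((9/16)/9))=96/55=1.75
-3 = -3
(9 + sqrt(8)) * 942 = 11142.38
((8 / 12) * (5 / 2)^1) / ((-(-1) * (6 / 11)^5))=805255 / 23328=34.52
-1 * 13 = -13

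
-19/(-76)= 1/4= 0.25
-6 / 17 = -0.35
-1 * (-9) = 9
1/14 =0.07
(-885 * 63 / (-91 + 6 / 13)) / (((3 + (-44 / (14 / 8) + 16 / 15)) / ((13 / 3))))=-329790825 / 2604701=-126.61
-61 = -61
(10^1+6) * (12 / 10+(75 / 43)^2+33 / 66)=701464 / 9245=75.87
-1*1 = -1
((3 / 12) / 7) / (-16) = -1 / 448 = -0.00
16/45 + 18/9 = 106/45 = 2.36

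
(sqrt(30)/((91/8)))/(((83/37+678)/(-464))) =-137344 * sqrt(30)/2290379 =-0.33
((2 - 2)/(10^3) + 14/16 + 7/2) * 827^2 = 23937515/8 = 2992189.38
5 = 5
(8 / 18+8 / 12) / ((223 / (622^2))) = 3868840 / 2007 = 1927.67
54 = 54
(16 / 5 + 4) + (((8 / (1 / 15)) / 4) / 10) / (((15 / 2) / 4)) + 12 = 104 / 5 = 20.80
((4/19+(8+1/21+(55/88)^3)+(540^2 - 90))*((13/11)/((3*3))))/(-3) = -774198513335/60673536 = -12760.07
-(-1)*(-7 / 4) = -7 / 4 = -1.75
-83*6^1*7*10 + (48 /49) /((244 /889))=-14883696 /427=-34856.43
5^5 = 3125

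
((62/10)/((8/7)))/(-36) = -217/1440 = -0.15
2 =2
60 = 60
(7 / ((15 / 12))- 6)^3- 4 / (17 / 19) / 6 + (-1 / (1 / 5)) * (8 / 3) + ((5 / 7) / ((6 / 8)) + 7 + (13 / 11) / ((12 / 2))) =-5883707 / 981750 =-5.99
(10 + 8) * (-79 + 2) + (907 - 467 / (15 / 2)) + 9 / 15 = -1622 / 3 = -540.67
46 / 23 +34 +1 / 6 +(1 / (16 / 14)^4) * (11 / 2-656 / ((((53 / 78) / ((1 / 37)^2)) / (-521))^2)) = -10510333593288599 / 129380800487424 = -81.24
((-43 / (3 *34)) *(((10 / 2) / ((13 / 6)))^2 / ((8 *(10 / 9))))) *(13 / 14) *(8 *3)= -17415 / 3094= -5.63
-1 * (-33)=33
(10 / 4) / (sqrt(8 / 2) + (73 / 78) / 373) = 1.25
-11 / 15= -0.73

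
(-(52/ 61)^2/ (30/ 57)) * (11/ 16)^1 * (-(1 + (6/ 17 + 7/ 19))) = 516802/ 316285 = 1.63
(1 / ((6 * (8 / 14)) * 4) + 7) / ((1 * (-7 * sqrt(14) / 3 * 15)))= -0.05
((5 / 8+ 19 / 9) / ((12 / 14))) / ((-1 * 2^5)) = -1379 / 13824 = -0.10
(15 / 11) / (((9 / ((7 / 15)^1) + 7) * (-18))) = -35 / 12144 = -0.00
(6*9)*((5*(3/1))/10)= 81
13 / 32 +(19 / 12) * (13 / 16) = 325 / 192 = 1.69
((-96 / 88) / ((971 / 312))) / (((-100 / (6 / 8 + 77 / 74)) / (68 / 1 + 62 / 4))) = 1035567 / 1975985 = 0.52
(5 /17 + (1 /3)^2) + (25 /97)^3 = 58976351 /139638969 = 0.42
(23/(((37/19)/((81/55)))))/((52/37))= 35397/2860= 12.38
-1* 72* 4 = -288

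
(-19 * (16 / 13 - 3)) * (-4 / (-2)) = 874 / 13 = 67.23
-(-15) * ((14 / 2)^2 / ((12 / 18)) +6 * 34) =8325 / 2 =4162.50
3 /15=1 /5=0.20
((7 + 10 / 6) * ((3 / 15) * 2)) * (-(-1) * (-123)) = -426.40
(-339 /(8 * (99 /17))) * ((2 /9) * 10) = -9605 /594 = -16.17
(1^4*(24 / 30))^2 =16 / 25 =0.64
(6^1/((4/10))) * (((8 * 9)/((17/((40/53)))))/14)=21600/6307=3.42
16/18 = 8/9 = 0.89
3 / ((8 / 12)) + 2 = 13 / 2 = 6.50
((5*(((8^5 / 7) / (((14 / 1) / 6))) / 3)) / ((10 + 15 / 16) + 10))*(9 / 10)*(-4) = -9437184 / 16415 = -574.91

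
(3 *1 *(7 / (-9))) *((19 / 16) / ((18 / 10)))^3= -6001625 / 8957952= -0.67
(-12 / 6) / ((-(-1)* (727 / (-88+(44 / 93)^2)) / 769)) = 185.69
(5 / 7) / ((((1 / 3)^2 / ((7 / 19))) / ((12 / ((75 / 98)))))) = 3528 / 95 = 37.14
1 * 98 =98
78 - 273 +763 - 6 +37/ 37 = 563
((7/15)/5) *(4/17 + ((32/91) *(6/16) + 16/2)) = 12944/16575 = 0.78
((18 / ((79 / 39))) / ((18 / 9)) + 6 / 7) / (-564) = -977 / 103964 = -0.01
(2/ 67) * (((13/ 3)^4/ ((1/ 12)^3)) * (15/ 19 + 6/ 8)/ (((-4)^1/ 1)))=-8911032/ 1273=-7000.03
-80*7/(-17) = 560/17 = 32.94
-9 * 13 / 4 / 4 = -117 / 16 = -7.31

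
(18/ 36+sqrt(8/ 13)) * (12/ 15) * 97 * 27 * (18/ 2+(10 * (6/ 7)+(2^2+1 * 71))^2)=1794884508/ 245+7179538032 * sqrt(26)/ 3185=18820126.57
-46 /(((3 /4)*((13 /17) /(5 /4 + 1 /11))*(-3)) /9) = 322.64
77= 77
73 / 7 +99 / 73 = 6022 / 511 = 11.78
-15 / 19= -0.79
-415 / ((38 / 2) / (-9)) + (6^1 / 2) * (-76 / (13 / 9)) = 9567 / 247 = 38.73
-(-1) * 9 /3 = 3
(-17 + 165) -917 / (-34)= 5949 / 34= 174.97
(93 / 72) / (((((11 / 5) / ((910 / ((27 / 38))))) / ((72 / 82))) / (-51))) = -45559150 / 1353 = -33672.69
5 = 5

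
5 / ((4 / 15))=75 / 4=18.75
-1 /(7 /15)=-15 /7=-2.14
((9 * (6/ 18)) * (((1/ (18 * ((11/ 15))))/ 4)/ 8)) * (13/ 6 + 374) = 11285/ 4224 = 2.67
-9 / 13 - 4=-61 / 13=-4.69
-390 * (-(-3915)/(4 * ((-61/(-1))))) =-763425/122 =-6257.58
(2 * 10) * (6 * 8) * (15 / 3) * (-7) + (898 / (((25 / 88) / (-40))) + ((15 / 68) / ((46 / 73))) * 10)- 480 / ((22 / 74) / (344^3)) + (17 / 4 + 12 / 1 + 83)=-2826806643926679 / 43010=-65724404648.38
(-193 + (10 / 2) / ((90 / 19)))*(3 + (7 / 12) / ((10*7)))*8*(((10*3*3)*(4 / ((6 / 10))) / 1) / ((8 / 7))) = -43653925 / 18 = -2425218.06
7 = 7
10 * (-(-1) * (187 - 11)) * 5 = 8800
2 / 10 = 1 / 5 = 0.20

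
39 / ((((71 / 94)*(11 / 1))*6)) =611 / 781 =0.78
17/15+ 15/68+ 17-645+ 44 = -594299/1020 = -582.65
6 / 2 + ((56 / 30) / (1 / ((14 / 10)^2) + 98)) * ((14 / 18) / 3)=5874409 / 1954935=3.00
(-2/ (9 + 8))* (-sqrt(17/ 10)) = sqrt(170)/ 85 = 0.15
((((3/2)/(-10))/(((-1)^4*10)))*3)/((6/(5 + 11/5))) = -27/500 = -0.05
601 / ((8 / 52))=7813 / 2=3906.50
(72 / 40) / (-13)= -9 / 65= -0.14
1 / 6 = 0.17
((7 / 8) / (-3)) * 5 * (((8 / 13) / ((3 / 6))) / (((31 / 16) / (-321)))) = 119840 / 403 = 297.37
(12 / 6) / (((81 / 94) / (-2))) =-376 / 81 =-4.64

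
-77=-77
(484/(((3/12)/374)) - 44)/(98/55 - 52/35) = 46457950/19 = 2445155.26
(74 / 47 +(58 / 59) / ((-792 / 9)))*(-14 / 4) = -1335187 / 244024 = -5.47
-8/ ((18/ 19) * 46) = -38/ 207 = -0.18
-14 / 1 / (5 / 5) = -14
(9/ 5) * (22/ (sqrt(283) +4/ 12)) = -297/ 6365 +891 * sqrt(283)/ 6365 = 2.31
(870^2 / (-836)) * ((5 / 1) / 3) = -315375 / 209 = -1508.97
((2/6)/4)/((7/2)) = 1/42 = 0.02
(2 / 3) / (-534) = -1 / 801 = -0.00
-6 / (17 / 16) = -96 / 17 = -5.65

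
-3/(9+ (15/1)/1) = -1/8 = -0.12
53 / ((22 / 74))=1961 / 11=178.27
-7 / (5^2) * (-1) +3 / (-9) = -4 / 75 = -0.05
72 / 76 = 18 / 19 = 0.95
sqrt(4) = 2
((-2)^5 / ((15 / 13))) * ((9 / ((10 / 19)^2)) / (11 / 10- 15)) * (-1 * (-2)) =450528 / 3475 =129.65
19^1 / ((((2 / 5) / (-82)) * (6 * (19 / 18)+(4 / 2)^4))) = -11685 / 67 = -174.40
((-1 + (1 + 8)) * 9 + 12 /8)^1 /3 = 49 /2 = 24.50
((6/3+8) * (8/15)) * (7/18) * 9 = 56/3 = 18.67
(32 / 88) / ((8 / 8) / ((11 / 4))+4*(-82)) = -1 / 901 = -0.00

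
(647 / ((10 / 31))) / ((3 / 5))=20057 / 6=3342.83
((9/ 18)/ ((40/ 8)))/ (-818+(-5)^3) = -1/ 9430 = -0.00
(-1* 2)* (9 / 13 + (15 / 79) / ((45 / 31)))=-5072 / 3081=-1.65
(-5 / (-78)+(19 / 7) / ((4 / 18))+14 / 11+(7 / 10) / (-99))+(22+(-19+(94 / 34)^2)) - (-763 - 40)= 21536665757 / 26036010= 827.19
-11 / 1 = -11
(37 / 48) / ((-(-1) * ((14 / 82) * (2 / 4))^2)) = 62197 / 588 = 105.78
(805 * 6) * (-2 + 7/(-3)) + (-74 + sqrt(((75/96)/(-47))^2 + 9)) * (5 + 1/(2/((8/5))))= -106796/5 + 29 * sqrt(20358769)/7520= -21341.80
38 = 38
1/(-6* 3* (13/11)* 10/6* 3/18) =-11/65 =-0.17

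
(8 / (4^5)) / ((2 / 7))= 7 / 256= 0.03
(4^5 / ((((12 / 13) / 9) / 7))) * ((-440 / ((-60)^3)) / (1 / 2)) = 64064 / 225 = 284.73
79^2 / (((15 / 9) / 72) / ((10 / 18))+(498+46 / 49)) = 7339416 / 586801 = 12.51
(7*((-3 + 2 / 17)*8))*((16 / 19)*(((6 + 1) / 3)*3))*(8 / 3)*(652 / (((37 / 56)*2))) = -44884639744 / 35853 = -1251907.50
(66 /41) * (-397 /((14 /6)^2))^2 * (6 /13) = 3950.41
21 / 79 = 0.27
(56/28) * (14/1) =28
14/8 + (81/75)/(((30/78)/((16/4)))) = 6491/500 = 12.98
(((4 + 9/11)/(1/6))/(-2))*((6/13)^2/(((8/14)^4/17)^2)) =-2384085336759/30457856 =-78274.89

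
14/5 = 2.80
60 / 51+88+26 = 1958 / 17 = 115.18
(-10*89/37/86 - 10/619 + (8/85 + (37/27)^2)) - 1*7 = -324885785807/61024928985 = -5.32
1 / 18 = 0.06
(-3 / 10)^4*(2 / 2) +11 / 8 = 13831 / 10000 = 1.38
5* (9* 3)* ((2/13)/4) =135/26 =5.19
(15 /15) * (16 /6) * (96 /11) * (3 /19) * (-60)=-46080 /209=-220.48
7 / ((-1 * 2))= -7 / 2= -3.50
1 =1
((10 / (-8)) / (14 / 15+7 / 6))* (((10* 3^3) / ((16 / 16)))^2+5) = -260375 / 6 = -43395.83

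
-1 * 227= -227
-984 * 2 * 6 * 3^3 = -318816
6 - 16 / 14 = 4.86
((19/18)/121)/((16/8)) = 19/4356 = 0.00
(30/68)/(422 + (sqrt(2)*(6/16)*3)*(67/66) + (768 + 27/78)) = 23367732960/63048783648151- 22419540*sqrt(2)/63048783648151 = 0.00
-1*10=-10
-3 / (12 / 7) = -7 / 4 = -1.75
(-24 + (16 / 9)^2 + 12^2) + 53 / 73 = 732541 / 5913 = 123.89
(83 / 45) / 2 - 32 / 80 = 47 / 90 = 0.52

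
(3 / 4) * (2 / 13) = 3 / 26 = 0.12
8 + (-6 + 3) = 5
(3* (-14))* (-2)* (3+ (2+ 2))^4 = 201684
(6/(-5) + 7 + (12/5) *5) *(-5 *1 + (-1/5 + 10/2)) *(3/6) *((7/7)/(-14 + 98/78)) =3471/24850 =0.14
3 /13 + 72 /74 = 1.20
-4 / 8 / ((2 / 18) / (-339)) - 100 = 2851 / 2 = 1425.50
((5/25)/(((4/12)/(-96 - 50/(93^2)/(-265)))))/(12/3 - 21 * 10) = 22003051/78691485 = 0.28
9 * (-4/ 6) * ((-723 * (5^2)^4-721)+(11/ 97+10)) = 164369944986/ 97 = 1694535515.32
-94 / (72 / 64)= -752 / 9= -83.56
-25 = -25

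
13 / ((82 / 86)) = 559 / 41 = 13.63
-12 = -12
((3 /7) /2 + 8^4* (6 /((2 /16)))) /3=917505 /14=65536.07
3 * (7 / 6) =7 / 2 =3.50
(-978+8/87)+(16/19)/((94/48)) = -75941246/77691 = -977.48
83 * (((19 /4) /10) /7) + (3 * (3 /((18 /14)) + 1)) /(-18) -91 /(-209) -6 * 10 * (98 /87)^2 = -31280093863 /442937880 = -70.62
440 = 440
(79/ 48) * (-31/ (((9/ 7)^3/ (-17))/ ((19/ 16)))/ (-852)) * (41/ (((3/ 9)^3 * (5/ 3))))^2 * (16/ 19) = -24004880039/ 113600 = -211310.56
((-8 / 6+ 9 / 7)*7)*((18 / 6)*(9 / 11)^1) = -9 / 11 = -0.82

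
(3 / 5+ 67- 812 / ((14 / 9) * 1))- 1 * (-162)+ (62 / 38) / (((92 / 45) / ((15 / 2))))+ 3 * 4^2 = -4167487 / 17480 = -238.41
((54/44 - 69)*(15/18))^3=-15345434125/85184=-180144.56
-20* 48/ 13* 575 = -552000/ 13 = -42461.54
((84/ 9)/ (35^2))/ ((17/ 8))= 32/ 8925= 0.00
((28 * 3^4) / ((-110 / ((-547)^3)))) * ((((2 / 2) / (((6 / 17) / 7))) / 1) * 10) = 7362083523186 / 11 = 669280320289.64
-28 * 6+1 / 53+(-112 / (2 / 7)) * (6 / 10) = -106843 / 265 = -403.18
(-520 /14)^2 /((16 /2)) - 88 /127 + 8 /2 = 1093730 /6223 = 175.76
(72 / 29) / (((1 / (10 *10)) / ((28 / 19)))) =201600 / 551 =365.88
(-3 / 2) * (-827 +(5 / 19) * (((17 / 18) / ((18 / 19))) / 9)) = 1240.46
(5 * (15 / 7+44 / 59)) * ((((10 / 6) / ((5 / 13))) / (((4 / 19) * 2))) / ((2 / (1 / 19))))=77545 / 19824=3.91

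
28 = 28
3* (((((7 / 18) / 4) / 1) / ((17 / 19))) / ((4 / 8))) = 133 / 204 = 0.65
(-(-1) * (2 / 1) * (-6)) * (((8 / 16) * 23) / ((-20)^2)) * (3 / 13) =-207 / 2600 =-0.08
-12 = -12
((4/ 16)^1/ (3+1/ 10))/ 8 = 5/ 496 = 0.01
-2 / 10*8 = -8 / 5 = -1.60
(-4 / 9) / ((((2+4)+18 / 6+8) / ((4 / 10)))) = -8 / 765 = -0.01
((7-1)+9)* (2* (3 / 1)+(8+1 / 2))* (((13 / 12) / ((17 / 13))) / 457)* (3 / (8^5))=73515 / 2036596736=0.00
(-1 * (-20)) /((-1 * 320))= -1 /16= -0.06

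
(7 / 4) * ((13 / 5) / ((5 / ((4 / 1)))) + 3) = 889 / 100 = 8.89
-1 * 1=-1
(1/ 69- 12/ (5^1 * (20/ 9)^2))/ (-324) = 16267/ 11178000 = 0.00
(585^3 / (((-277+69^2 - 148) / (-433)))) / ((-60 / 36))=52012382175 / 4336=11995475.59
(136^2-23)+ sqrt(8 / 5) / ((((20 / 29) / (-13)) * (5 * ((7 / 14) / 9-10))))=3393 * sqrt(10) / 22375+ 18473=18473.48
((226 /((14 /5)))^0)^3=1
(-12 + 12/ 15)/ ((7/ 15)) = -24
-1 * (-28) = 28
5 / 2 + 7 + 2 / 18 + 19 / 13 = 2591 / 234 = 11.07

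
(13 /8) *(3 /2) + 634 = 10183 /16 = 636.44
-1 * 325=-325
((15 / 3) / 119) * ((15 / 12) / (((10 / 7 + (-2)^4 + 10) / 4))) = 25 / 3264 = 0.01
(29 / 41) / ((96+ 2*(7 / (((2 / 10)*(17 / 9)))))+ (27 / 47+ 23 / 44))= 1019524 / 193371949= 0.01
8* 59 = 472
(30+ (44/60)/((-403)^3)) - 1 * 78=-47124595451/981762405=-48.00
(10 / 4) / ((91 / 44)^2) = 4840 / 8281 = 0.58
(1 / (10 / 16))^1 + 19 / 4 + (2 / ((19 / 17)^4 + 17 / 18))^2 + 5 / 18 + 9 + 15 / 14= 17.34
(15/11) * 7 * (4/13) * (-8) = -3360/143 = -23.50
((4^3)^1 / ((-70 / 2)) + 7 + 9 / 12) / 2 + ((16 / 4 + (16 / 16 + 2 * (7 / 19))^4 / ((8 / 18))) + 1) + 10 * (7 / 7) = 1402514539 / 36489880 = 38.44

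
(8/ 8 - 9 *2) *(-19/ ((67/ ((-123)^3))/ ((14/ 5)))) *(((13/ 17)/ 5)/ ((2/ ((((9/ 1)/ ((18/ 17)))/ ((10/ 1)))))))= -1632730.26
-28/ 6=-14/ 3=-4.67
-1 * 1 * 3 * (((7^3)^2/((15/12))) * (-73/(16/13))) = 334946703/20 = 16747335.15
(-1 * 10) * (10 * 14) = -1400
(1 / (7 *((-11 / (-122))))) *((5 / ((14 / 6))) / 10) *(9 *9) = 14823 / 539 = 27.50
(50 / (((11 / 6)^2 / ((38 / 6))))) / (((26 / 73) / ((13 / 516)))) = 6.66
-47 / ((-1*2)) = 23.50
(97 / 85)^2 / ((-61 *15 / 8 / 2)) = -150544 / 6610875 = -0.02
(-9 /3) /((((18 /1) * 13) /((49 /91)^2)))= -49 /13182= -0.00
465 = 465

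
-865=-865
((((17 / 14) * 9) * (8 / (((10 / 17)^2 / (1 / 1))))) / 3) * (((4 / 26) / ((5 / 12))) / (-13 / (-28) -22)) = -157216 / 108875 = -1.44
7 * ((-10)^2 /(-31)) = -22.58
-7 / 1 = -7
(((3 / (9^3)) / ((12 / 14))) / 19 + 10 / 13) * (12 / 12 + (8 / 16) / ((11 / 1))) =6373553 / 7922772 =0.80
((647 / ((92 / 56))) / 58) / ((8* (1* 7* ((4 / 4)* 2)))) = 647 / 10672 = 0.06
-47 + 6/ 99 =-1549/ 33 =-46.94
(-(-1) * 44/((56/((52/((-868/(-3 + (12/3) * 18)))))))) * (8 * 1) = -39468/1519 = -25.98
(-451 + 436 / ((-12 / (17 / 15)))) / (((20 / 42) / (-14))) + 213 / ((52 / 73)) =57599279 / 3900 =14769.05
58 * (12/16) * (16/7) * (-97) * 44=-2970528/7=-424361.14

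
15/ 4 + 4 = 31/ 4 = 7.75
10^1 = 10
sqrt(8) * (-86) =-172 * sqrt(2) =-243.24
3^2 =9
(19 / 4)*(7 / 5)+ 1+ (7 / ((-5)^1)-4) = 9 / 4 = 2.25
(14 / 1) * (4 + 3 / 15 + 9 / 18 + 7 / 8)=78.05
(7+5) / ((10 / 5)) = 6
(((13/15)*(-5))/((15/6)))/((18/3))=-13/45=-0.29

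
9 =9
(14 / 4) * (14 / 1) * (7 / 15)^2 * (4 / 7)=1372 / 225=6.10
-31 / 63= -0.49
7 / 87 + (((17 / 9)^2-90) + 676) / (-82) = -7.11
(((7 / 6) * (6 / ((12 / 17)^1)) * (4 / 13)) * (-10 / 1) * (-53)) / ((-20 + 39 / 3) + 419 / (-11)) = -346885 / 9672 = -35.86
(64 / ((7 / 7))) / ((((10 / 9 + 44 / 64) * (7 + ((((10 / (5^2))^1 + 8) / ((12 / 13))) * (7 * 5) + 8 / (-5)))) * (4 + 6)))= 9216 / 838901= 0.01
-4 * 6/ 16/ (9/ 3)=-1/ 2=-0.50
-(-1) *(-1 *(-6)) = 6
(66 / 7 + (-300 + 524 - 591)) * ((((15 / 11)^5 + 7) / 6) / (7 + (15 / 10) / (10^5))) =-472249019600000 / 4734909546213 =-99.74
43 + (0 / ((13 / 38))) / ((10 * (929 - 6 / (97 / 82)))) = 43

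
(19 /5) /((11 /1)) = 0.35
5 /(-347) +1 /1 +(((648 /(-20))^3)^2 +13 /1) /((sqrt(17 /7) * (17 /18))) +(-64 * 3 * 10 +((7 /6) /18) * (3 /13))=-311637835 /162396 +325358829682362 * sqrt(119) /4515625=785990232.02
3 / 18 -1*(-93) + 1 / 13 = 7273 / 78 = 93.24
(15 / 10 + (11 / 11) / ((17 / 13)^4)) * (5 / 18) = 1538425 / 3006756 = 0.51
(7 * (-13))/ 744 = -91/ 744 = -0.12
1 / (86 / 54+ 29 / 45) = 135 / 302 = 0.45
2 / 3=0.67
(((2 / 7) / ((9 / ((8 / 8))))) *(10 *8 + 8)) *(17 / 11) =272 / 63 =4.32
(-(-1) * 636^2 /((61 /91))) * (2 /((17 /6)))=441709632 /1037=425949.50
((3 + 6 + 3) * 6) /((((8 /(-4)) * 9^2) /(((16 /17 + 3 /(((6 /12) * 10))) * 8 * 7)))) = -29344 /765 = -38.36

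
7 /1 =7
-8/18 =-4/9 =-0.44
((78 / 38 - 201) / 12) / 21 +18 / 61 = -573 / 1159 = -0.49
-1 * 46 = -46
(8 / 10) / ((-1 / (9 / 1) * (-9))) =4 / 5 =0.80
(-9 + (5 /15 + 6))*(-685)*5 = 27400 /3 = 9133.33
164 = 164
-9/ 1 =-9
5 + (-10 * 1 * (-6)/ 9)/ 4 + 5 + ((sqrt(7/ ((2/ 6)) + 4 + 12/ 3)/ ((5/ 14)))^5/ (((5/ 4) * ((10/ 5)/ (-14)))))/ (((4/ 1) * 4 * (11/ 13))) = 35/ 3- 10290052136 * sqrt(29)/ 171875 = -322394.89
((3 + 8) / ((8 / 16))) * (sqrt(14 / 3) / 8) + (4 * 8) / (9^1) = 32 / 9 + 11 * sqrt(42) / 12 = 9.50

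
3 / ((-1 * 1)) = -3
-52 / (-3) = 52 / 3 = 17.33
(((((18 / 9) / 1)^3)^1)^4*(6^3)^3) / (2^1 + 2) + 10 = 10319560714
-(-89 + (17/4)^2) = 70.94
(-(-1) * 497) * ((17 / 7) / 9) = 1207 / 9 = 134.11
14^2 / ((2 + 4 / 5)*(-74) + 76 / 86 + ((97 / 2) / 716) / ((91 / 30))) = -2745673840 / 2889877023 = -0.95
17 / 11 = 1.55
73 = 73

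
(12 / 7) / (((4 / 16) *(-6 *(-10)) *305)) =4 / 10675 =0.00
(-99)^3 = -970299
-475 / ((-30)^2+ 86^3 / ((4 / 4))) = -25 / 33524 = -0.00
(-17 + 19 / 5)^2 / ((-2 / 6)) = -13068 / 25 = -522.72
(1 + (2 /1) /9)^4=14641 /6561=2.23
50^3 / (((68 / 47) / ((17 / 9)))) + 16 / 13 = 19093894 / 117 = 163195.68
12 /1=12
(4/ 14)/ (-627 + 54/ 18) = -1/ 2184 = -0.00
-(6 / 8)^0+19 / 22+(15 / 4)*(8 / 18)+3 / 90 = 86 / 55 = 1.56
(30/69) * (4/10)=4/23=0.17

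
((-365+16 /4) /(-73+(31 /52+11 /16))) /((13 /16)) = 92416 /14917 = 6.20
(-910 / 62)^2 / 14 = 29575 / 1922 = 15.39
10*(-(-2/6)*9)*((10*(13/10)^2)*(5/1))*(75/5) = 38025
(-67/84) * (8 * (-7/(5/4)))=536/15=35.73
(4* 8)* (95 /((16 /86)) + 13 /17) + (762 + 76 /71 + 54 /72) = 82695389 /4828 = 17128.29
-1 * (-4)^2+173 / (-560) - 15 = -17533 / 560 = -31.31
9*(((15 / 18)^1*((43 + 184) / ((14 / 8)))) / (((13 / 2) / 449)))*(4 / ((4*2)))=33600.99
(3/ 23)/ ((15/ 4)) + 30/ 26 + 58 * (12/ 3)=348617/ 1495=233.19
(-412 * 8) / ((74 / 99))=-163152 / 37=-4409.51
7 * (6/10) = 4.20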